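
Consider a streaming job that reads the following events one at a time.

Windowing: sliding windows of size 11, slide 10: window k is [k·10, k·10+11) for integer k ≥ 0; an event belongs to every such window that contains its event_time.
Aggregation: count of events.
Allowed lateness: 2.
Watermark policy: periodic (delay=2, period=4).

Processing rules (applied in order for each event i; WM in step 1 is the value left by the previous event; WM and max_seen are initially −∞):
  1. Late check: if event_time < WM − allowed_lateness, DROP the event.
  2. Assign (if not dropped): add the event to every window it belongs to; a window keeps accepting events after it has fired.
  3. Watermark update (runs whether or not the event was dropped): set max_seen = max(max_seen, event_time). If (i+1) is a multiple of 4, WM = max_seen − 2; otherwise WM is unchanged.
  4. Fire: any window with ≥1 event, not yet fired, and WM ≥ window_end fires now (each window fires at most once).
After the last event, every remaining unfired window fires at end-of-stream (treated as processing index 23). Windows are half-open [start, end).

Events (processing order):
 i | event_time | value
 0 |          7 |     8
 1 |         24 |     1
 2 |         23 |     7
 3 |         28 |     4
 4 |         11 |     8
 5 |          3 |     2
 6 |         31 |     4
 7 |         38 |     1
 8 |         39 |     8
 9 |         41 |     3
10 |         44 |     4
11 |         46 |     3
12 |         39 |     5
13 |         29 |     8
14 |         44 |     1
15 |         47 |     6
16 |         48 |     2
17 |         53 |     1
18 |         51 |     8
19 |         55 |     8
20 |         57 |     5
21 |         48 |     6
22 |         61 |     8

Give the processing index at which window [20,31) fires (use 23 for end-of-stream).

i=0 t=7 v=8: → [0,11); WM=−∞
i=1 t=24 v=1: → [20,31); WM=−∞
i=2 t=23 v=7: → [20,31); WM=−∞
i=3 t=28 v=4: → [20,31); WM=26; [0,11) fires=1
i=4 t=11 v=8: DROP (t<26-2); WM=26
i=5 t=3 v=2: DROP (t<26-2); WM=26
i=6 t=31 v=4: → [30,41); WM=26
i=7 t=38 v=1: → [30,41); WM=36; [20,31) fires=3
i=8 t=39 v=8: → [30,41); WM=36
i=9 t=41 v=3: → [40,51); WM=36
i=10 t=44 v=4: → [40,51); WM=36
i=11 t=46 v=3: → [40,51); WM=44; [30,41) fires=3
i=12 t=39 v=5: DROP (t<44-2); WM=44
i=13 t=29 v=8: DROP (t<44-2); WM=44
i=14 t=44 v=1: → [40,51); WM=44
i=15 t=47 v=6: → [40,51); WM=45
i=16 t=48 v=2: → [40,51); WM=45
i=17 t=53 v=1: → [50,61); WM=45
i=18 t=51 v=8: → [50,61); WM=45
i=19 t=55 v=8: → [50,61); WM=53; [40,51) fires=6
i=20 t=57 v=5: → [50,61); WM=53
i=21 t=48 v=6: DROP (t<53-2); WM=53
i=22 t=61 v=8: → [60,71); WM=53

7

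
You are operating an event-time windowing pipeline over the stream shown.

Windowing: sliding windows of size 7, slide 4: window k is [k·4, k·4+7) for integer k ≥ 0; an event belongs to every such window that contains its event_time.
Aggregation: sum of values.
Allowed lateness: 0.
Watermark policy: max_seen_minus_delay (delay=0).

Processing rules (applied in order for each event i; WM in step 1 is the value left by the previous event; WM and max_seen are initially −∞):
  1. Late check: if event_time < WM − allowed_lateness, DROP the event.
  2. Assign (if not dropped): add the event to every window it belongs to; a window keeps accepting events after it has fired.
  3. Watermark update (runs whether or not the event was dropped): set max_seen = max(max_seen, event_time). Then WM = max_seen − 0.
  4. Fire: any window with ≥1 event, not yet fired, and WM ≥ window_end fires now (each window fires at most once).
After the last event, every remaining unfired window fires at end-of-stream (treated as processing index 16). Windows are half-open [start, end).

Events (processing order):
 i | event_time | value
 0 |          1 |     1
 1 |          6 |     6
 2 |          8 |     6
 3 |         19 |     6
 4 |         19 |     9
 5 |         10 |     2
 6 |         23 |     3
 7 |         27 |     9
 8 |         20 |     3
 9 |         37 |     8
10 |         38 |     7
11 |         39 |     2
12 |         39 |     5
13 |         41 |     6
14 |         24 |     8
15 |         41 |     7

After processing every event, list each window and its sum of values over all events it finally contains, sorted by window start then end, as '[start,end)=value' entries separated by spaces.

[0,7)=7 [4,11)=12 [8,15)=6 [16,23)=15 [20,27)=3 [24,31)=9 [32,39)=15 [36,43)=35 [40,47)=13

i=0 t=1 v=1: → [0,7); WM=1
i=1 t=6 v=6: → [4,11),[0,7); WM=6
i=2 t=8 v=6: → [8,15),[4,11); WM=8; [0,7) fires=7
i=3 t=19 v=6: → [16,23); WM=19; [4,11) fires=12 [8,15) fires=6
i=4 t=19 v=9: → [16,23); WM=19
i=5 t=10 v=2: DROP (t<19-0); WM=19
i=6 t=23 v=3: → [20,27); WM=23; [16,23) fires=15
i=7 t=27 v=9: → [24,31); WM=27; [20,27) fires=3
i=8 t=20 v=3: DROP (t<27-0); WM=27
i=9 t=37 v=8: → [36,43),[32,39); WM=37; [24,31) fires=9
i=10 t=38 v=7: → [36,43),[32,39); WM=38
i=11 t=39 v=2: → [36,43); WM=39; [32,39) fires=15
i=12 t=39 v=5: → [36,43); WM=39
i=13 t=41 v=6: → [40,47),[36,43); WM=41
i=14 t=24 v=8: DROP (t<41-0); WM=41
i=15 t=41 v=7: → [40,47),[36,43); WM=41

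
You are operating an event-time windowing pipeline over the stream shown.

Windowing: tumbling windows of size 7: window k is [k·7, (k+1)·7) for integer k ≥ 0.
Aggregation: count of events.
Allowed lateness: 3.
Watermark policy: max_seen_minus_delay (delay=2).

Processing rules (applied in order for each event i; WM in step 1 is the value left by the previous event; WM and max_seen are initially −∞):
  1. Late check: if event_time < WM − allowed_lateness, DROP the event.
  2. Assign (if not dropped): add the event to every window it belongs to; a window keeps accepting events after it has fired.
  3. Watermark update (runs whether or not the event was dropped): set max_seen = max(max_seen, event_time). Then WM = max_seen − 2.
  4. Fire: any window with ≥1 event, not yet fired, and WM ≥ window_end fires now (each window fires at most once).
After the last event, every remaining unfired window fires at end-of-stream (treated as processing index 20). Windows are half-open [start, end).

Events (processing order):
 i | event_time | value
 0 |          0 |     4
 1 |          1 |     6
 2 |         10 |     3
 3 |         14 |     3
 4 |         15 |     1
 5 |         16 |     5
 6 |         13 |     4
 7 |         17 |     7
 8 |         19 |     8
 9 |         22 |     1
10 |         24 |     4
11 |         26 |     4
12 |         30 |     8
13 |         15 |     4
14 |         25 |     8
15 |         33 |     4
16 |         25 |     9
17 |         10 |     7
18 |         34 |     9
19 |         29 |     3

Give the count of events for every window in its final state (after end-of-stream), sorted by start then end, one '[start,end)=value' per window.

[0,7)=2 [7,14)=2 [14,21)=5 [21,28)=4 [28,35)=4

i=0 t=0 v=4: → [0,7); WM=-2
i=1 t=1 v=6: → [0,7); WM=-1
i=2 t=10 v=3: → [7,14); WM=8; [0,7) fires=2
i=3 t=14 v=3: → [14,21); WM=12
i=4 t=15 v=1: → [14,21); WM=13
i=5 t=16 v=5: → [14,21); WM=14; [7,14) fires=1
i=6 t=13 v=4: → [7,14); WM=14
i=7 t=17 v=7: → [14,21); WM=15
i=8 t=19 v=8: → [14,21); WM=17
i=9 t=22 v=1: → [21,28); WM=20
i=10 t=24 v=4: → [21,28); WM=22; [14,21) fires=5
i=11 t=26 v=4: → [21,28); WM=24
i=12 t=30 v=8: → [28,35); WM=28; [21,28) fires=3
i=13 t=15 v=4: DROP (t<28-3); WM=28
i=14 t=25 v=8: → [21,28); WM=28
i=15 t=33 v=4: → [28,35); WM=31
i=16 t=25 v=9: DROP (t<31-3); WM=31
i=17 t=10 v=7: DROP (t<31-3); WM=31
i=18 t=34 v=9: → [28,35); WM=32
i=19 t=29 v=3: → [28,35); WM=32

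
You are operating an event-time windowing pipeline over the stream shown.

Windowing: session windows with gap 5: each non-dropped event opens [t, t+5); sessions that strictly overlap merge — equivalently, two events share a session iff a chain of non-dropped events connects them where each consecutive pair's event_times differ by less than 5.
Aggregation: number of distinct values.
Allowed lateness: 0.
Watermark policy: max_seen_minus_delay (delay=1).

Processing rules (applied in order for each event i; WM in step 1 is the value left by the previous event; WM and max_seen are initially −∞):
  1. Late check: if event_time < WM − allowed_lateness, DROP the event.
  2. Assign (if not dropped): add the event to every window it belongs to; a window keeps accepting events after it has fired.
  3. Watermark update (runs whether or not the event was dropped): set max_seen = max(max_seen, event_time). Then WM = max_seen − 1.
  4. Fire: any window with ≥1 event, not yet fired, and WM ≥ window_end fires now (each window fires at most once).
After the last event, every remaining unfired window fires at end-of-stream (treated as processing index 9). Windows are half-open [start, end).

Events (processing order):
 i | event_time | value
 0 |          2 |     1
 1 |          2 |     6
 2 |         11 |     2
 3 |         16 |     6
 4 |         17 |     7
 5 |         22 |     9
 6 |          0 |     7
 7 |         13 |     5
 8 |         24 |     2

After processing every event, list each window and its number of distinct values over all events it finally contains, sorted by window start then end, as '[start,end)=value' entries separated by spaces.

i=0 t=2 v=1: → [2,7); WM=1
i=1 t=2 v=6: → [2,7); WM=1
i=2 t=11 v=2: → [11,16); WM=10
i=3 t=16 v=6: → [16,21); WM=15
i=4 t=17 v=7: → [16,22); WM=16
i=5 t=22 v=9: → [22,27); WM=21
i=6 t=0 v=7: DROP (t<21-0); WM=21
i=7 t=13 v=5: DROP (t<21-0); WM=21
i=8 t=24 v=2: → [22,29); WM=23

[2,7)=2 [11,16)=1 [16,22)=2 [22,29)=2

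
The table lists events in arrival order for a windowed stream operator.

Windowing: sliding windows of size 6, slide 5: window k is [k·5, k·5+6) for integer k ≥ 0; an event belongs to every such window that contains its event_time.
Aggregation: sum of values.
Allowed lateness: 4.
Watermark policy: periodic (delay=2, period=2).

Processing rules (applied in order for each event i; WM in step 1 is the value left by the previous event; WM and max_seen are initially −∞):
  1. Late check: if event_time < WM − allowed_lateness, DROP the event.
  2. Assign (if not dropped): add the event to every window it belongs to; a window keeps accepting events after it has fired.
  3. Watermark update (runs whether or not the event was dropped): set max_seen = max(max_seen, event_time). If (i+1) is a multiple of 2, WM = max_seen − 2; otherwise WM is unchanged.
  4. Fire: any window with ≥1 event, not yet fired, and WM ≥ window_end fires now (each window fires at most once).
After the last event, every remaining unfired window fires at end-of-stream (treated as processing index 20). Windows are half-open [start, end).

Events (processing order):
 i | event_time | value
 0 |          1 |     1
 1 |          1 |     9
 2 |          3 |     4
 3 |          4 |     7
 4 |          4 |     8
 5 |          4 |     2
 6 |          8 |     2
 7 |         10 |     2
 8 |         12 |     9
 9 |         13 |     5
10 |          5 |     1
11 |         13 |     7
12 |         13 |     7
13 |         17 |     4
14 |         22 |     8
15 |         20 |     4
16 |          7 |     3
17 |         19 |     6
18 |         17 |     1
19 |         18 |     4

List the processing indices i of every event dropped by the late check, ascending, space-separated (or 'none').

10 16

i=0 t=1 v=1: → [0,6); WM=−∞
i=1 t=1 v=9: → [0,6); WM=-1
i=2 t=3 v=4: → [0,6); WM=-1
i=3 t=4 v=7: → [0,6); WM=2
i=4 t=4 v=8: → [0,6); WM=2
i=5 t=4 v=2: → [0,6); WM=2
i=6 t=8 v=2: → [5,11); WM=2
i=7 t=10 v=2: → [10,16),[5,11); WM=8; [0,6) fires=31
i=8 t=12 v=9: → [10,16); WM=8
i=9 t=13 v=5: → [10,16); WM=11; [5,11) fires=4
i=10 t=5 v=1: DROP (t<11-4); WM=11
i=11 t=13 v=7: → [10,16); WM=11
i=12 t=13 v=7: → [10,16); WM=11
i=13 t=17 v=4: → [15,21); WM=15
i=14 t=22 v=8: → [20,26); WM=15
i=15 t=20 v=4: → [20,26),[15,21); WM=20; [10,16) fires=30
i=16 t=7 v=3: DROP (t<20-4); WM=20
i=17 t=19 v=6: → [15,21); WM=20
i=18 t=17 v=1: → [15,21); WM=20
i=19 t=18 v=4: → [15,21); WM=20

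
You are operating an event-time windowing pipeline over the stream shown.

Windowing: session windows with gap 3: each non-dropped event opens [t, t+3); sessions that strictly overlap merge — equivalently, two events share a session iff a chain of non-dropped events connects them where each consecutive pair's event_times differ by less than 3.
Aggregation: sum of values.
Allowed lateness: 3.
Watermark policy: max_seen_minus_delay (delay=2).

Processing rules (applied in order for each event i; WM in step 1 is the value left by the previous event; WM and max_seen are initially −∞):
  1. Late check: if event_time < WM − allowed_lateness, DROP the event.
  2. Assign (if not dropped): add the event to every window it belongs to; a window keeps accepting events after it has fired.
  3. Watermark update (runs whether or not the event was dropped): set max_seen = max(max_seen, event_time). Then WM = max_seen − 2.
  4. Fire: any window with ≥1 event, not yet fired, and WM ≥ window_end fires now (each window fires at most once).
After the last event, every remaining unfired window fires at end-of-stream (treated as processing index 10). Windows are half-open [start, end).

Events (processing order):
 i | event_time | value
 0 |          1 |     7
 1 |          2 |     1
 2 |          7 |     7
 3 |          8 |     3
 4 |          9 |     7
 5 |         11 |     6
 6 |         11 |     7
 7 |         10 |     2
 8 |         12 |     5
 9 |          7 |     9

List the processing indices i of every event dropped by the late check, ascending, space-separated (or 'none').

none

i=0 t=1 v=7: → [1,4); WM=-1
i=1 t=2 v=1: → [1,5); WM=0
i=2 t=7 v=7: → [7,10); WM=5
i=3 t=8 v=3: → [7,11); WM=6
i=4 t=9 v=7: → [7,12); WM=7
i=5 t=11 v=6: → [7,14); WM=9
i=6 t=11 v=7: → [7,14); WM=9
i=7 t=10 v=2: → [7,14); WM=9
i=8 t=12 v=5: → [7,15); WM=10
i=9 t=7 v=9: → [7,15); WM=10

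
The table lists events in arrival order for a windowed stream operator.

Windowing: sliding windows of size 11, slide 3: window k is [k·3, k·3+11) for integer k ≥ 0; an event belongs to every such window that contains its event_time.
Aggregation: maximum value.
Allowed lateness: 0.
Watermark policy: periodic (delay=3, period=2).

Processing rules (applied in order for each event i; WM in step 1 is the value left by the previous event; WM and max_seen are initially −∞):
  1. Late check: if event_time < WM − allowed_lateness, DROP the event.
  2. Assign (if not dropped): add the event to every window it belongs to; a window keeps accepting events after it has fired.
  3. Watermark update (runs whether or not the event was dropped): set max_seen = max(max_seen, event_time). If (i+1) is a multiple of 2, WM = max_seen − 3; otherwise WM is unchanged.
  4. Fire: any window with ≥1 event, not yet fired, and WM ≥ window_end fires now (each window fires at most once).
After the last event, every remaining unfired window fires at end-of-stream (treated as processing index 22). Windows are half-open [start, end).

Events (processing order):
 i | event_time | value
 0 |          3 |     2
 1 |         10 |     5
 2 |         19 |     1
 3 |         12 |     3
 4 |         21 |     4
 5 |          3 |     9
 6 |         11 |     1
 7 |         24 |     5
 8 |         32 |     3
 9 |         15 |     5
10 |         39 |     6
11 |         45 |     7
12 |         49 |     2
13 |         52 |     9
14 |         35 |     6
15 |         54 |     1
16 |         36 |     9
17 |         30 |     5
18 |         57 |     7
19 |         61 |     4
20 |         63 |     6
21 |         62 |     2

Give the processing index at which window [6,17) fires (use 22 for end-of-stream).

5

i=0 t=3 v=2: → [3,14),[0,11); WM=−∞
i=1 t=10 v=5: → [9,20),[6,17),[3,14),[0,11); WM=7
i=2 t=19 v=1: → [18,29),[15,26),[12,23),[9,20); WM=7
i=3 t=12 v=3: → [12,23),[9,20),[6,17),[3,14); WM=16; [0,11) fires=5 [3,14) fires=5
i=4 t=21 v=4: → [21,32),[18,29),[15,26),[12,23); WM=16
i=5 t=3 v=9: DROP (t<16-0); WM=18; [6,17) fires=5
i=6 t=11 v=1: DROP (t<18-0); WM=18
i=7 t=24 v=5: → [24,35),[21,32),[18,29),[15,26); WM=21; [9,20) fires=5
i=8 t=32 v=3: → [30,41),[27,38),[24,35); WM=21
i=9 t=15 v=5: DROP (t<21-0); WM=29; [12,23) fires=4 [15,26) fires=5 [18,29) fires=5
i=10 t=39 v=6: → [39,50),[36,47),[33,44),[30,41); WM=29
i=11 t=45 v=7: → [45,56),[42,53),[39,50),[36,47); WM=42; [21,32) fires=5 [24,35) fires=5 [27,38) fires=3 [30,41) fires=6
i=12 t=49 v=2: → [48,59),[45,56),[42,53),[39,50); WM=42
i=13 t=52 v=9: → [51,62),[48,59),[45,56),[42,53); WM=49; [33,44) fires=6 [36,47) fires=7
i=14 t=35 v=6: DROP (t<49-0); WM=49
i=15 t=54 v=1: → [54,65),[51,62),[48,59),[45,56); WM=51; [39,50) fires=7
i=16 t=36 v=9: DROP (t<51-0); WM=51
i=17 t=30 v=5: DROP (t<51-0); WM=51
i=18 t=57 v=7: → [57,68),[54,65),[51,62),[48,59); WM=51
i=19 t=61 v=4: → [60,71),[57,68),[54,65),[51,62); WM=58; [42,53) fires=9 [45,56) fires=9
i=20 t=63 v=6: → [63,74),[60,71),[57,68),[54,65); WM=58
i=21 t=62 v=2: → [60,71),[57,68),[54,65); WM=60; [48,59) fires=9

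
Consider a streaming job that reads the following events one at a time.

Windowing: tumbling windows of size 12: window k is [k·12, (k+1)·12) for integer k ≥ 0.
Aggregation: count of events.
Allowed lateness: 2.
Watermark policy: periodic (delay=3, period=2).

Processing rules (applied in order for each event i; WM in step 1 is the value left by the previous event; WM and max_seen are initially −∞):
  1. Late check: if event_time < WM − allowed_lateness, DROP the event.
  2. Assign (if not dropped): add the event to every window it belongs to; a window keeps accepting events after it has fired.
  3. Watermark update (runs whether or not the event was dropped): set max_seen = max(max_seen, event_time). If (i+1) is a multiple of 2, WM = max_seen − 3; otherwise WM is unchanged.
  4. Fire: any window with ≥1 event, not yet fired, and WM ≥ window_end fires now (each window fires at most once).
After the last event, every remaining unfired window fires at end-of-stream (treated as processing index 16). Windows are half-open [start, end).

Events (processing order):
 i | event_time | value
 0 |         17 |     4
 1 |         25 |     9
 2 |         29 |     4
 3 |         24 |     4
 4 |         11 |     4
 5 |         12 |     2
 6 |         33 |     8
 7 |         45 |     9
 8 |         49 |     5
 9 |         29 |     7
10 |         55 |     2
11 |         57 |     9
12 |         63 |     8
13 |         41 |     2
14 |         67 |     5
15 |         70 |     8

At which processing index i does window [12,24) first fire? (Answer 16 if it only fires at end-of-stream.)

3

i=0 t=17 v=4: → [12,24); WM=−∞
i=1 t=25 v=9: → [24,36); WM=22
i=2 t=29 v=4: → [24,36); WM=22
i=3 t=24 v=4: → [24,36); WM=26; [12,24) fires=1
i=4 t=11 v=4: DROP (t<26-2); WM=26
i=5 t=12 v=2: DROP (t<26-2); WM=26
i=6 t=33 v=8: → [24,36); WM=26
i=7 t=45 v=9: → [36,48); WM=42; [24,36) fires=4
i=8 t=49 v=5: → [48,60); WM=42
i=9 t=29 v=7: DROP (t<42-2); WM=46
i=10 t=55 v=2: → [48,60); WM=46
i=11 t=57 v=9: → [48,60); WM=54; [36,48) fires=1
i=12 t=63 v=8: → [60,72); WM=54
i=13 t=41 v=2: DROP (t<54-2); WM=60; [48,60) fires=3
i=14 t=67 v=5: → [60,72); WM=60
i=15 t=70 v=8: → [60,72); WM=67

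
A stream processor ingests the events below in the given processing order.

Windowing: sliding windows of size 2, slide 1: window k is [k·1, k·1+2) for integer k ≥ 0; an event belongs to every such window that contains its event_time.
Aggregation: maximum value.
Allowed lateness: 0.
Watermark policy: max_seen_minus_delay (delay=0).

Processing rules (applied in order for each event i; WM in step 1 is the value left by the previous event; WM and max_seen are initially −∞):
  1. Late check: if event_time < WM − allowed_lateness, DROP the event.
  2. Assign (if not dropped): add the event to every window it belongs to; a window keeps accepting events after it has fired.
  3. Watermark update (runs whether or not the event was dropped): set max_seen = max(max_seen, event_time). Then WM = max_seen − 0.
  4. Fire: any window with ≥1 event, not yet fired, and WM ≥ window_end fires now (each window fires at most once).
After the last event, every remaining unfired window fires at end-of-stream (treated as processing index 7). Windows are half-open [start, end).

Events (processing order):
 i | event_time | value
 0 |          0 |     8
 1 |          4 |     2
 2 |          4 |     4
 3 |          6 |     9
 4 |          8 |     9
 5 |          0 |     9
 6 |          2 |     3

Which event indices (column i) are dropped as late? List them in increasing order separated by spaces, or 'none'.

5 6

i=0 t=0 v=8: → [0,2); WM=0
i=1 t=4 v=2: → [4,6),[3,5); WM=4; [0,2) fires=8
i=2 t=4 v=4: → [4,6),[3,5); WM=4
i=3 t=6 v=9: → [6,8),[5,7); WM=6; [3,5) fires=4 [4,6) fires=4
i=4 t=8 v=9: → [8,10),[7,9); WM=8; [5,7) fires=9 [6,8) fires=9
i=5 t=0 v=9: DROP (t<8-0); WM=8
i=6 t=2 v=3: DROP (t<8-0); WM=8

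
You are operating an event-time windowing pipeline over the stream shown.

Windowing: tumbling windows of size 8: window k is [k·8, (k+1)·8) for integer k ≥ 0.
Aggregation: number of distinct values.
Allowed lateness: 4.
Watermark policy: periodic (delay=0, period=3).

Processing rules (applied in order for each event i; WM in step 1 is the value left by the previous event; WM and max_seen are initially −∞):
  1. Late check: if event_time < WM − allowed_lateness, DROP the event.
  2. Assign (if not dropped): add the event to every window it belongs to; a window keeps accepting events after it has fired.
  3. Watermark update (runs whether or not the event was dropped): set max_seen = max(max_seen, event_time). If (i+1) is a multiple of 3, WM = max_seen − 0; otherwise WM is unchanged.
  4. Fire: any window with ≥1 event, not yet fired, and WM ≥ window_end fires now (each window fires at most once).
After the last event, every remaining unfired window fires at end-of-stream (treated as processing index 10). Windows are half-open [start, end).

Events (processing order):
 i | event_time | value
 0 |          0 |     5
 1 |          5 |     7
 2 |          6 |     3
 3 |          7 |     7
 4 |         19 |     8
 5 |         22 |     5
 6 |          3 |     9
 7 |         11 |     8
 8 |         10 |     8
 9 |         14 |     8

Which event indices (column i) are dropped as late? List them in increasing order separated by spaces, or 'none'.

6 7 8 9

i=0 t=0 v=5: → [0,8); WM=−∞
i=1 t=5 v=7: → [0,8); WM=−∞
i=2 t=6 v=3: → [0,8); WM=6
i=3 t=7 v=7: → [0,8); WM=6
i=4 t=19 v=8: → [16,24); WM=6
i=5 t=22 v=5: → [16,24); WM=22; [0,8) fires=3
i=6 t=3 v=9: DROP (t<22-4); WM=22
i=7 t=11 v=8: DROP (t<22-4); WM=22
i=8 t=10 v=8: DROP (t<22-4); WM=22
i=9 t=14 v=8: DROP (t<22-4); WM=22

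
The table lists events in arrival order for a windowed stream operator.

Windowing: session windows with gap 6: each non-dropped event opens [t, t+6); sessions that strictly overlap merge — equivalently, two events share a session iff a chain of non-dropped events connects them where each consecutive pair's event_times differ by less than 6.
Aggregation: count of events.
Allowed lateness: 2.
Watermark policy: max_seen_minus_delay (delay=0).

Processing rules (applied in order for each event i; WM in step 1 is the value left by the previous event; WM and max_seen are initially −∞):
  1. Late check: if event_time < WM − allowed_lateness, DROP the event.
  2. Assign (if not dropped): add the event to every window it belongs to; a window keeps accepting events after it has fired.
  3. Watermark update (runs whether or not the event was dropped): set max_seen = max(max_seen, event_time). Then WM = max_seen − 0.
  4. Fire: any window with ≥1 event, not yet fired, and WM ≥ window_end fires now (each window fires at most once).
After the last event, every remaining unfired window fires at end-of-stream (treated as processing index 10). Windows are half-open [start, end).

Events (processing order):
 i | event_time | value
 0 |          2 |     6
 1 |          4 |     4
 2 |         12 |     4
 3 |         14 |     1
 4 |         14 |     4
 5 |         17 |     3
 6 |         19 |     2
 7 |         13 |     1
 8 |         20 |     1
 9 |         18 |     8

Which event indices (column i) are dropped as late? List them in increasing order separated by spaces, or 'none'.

7

i=0 t=2 v=6: → [2,8); WM=2
i=1 t=4 v=4: → [2,10); WM=4
i=2 t=12 v=4: → [12,18); WM=12
i=3 t=14 v=1: → [12,20); WM=14
i=4 t=14 v=4: → [12,20); WM=14
i=5 t=17 v=3: → [12,23); WM=17
i=6 t=19 v=2: → [12,25); WM=19
i=7 t=13 v=1: DROP (t<19-2); WM=19
i=8 t=20 v=1: → [12,26); WM=20
i=9 t=18 v=8: → [12,26); WM=20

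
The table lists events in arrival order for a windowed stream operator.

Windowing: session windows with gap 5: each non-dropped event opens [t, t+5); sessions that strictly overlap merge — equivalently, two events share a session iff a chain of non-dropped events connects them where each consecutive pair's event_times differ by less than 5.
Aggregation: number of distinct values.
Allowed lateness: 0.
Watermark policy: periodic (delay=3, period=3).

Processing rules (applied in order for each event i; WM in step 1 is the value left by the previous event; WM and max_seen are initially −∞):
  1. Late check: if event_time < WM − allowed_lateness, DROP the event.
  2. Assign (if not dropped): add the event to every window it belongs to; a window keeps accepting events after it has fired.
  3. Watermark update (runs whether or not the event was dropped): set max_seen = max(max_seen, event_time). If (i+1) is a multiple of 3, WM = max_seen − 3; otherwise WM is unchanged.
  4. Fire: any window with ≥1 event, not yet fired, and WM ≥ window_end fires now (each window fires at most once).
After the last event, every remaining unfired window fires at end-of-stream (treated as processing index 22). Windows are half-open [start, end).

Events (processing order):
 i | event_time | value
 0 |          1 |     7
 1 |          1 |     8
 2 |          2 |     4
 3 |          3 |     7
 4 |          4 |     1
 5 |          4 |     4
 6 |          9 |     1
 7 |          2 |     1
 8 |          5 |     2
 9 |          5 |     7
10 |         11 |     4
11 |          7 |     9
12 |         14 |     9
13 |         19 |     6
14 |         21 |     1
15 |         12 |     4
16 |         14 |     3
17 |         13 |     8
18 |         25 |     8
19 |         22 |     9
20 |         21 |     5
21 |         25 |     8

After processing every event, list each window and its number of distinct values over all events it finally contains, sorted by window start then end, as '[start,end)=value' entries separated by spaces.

[1,19)=6 [19,30)=5

i=0 t=1 v=7: → [1,6); WM=−∞
i=1 t=1 v=8: → [1,6); WM=−∞
i=2 t=2 v=4: → [1,7); WM=-1
i=3 t=3 v=7: → [1,8); WM=-1
i=4 t=4 v=1: → [1,9); WM=-1
i=5 t=4 v=4: → [1,9); WM=1
i=6 t=9 v=1: → [9,14); WM=1
i=7 t=2 v=1: → [1,9); WM=1
i=8 t=5 v=2: → [1,14); WM=6
i=9 t=5 v=7: DROP (t<6-0); WM=6
i=10 t=11 v=4: → [1,16); WM=6
i=11 t=7 v=9: → [1,16); WM=8
i=12 t=14 v=9: → [1,19); WM=8
i=13 t=19 v=6: → [19,24); WM=8
i=14 t=21 v=1: → [19,26); WM=18
i=15 t=12 v=4: DROP (t<18-0); WM=18
i=16 t=14 v=3: DROP (t<18-0); WM=18
i=17 t=13 v=8: DROP (t<18-0); WM=18
i=18 t=25 v=8: → [19,30); WM=18
i=19 t=22 v=9: → [19,30); WM=18
i=20 t=21 v=5: → [19,30); WM=22
i=21 t=25 v=8: → [19,30); WM=22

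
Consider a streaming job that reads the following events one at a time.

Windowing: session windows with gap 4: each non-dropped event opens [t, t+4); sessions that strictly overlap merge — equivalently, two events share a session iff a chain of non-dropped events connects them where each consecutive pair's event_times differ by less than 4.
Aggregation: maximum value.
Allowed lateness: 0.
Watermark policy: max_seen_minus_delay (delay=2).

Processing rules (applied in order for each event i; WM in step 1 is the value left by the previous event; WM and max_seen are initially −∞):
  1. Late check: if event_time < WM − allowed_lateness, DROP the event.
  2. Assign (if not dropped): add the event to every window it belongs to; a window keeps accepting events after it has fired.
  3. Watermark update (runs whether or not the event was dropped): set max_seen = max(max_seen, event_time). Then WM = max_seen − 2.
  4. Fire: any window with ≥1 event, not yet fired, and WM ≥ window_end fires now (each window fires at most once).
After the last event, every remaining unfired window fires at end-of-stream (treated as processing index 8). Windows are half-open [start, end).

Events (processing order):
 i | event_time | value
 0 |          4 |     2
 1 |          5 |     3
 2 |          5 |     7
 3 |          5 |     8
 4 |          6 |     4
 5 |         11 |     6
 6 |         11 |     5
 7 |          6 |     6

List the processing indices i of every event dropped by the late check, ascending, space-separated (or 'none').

7

i=0 t=4 v=2: → [4,8); WM=2
i=1 t=5 v=3: → [4,9); WM=3
i=2 t=5 v=7: → [4,9); WM=3
i=3 t=5 v=8: → [4,9); WM=3
i=4 t=6 v=4: → [4,10); WM=4
i=5 t=11 v=6: → [11,15); WM=9
i=6 t=11 v=5: → [11,15); WM=9
i=7 t=6 v=6: DROP (t<9-0); WM=9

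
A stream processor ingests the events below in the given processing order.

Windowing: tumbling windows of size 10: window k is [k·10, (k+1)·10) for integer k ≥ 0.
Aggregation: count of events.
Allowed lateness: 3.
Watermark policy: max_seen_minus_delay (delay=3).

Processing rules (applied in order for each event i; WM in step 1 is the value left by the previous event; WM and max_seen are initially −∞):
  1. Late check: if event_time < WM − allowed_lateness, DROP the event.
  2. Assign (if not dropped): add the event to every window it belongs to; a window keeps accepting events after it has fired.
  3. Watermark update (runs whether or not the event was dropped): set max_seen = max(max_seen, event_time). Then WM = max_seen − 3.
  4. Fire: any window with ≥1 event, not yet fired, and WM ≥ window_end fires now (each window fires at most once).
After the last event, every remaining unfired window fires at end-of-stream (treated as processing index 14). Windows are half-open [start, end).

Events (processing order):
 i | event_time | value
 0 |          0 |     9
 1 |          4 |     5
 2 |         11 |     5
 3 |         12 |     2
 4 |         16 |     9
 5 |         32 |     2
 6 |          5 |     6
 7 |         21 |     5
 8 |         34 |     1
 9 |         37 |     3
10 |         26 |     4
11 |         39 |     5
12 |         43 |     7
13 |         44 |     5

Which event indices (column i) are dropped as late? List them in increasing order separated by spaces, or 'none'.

6 7 10

i=0 t=0 v=9: → [0,10); WM=-3
i=1 t=4 v=5: → [0,10); WM=1
i=2 t=11 v=5: → [10,20); WM=8
i=3 t=12 v=2: → [10,20); WM=9
i=4 t=16 v=9: → [10,20); WM=13; [0,10) fires=2
i=5 t=32 v=2: → [30,40); WM=29; [10,20) fires=3
i=6 t=5 v=6: DROP (t<29-3); WM=29
i=7 t=21 v=5: DROP (t<29-3); WM=29
i=8 t=34 v=1: → [30,40); WM=31
i=9 t=37 v=3: → [30,40); WM=34
i=10 t=26 v=4: DROP (t<34-3); WM=34
i=11 t=39 v=5: → [30,40); WM=36
i=12 t=43 v=7: → [40,50); WM=40; [30,40) fires=4
i=13 t=44 v=5: → [40,50); WM=41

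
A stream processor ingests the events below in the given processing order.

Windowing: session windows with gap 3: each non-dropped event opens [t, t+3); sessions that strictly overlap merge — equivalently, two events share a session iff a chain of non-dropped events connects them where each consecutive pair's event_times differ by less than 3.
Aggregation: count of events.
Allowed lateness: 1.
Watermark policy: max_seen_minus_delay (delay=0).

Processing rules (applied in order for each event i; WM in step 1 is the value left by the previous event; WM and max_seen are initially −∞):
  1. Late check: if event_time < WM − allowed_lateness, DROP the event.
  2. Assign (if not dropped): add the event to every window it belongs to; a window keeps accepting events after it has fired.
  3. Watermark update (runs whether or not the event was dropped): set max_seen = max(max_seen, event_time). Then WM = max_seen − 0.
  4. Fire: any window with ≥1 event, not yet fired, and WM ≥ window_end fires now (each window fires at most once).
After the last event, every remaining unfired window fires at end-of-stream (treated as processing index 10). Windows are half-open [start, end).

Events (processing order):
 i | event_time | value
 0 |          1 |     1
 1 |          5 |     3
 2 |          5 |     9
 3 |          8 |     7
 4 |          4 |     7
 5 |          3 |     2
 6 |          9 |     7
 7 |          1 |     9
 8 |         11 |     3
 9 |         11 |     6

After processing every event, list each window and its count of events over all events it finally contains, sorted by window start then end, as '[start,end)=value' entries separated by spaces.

i=0 t=1 v=1: → [1,4); WM=1
i=1 t=5 v=3: → [5,8); WM=5
i=2 t=5 v=9: → [5,8); WM=5
i=3 t=8 v=7: → [8,11); WM=8
i=4 t=4 v=7: DROP (t<8-1); WM=8
i=5 t=3 v=2: DROP (t<8-1); WM=8
i=6 t=9 v=7: → [8,12); WM=9
i=7 t=1 v=9: DROP (t<9-1); WM=9
i=8 t=11 v=3: → [8,14); WM=11
i=9 t=11 v=6: → [8,14); WM=11

[1,4)=1 [5,8)=2 [8,14)=4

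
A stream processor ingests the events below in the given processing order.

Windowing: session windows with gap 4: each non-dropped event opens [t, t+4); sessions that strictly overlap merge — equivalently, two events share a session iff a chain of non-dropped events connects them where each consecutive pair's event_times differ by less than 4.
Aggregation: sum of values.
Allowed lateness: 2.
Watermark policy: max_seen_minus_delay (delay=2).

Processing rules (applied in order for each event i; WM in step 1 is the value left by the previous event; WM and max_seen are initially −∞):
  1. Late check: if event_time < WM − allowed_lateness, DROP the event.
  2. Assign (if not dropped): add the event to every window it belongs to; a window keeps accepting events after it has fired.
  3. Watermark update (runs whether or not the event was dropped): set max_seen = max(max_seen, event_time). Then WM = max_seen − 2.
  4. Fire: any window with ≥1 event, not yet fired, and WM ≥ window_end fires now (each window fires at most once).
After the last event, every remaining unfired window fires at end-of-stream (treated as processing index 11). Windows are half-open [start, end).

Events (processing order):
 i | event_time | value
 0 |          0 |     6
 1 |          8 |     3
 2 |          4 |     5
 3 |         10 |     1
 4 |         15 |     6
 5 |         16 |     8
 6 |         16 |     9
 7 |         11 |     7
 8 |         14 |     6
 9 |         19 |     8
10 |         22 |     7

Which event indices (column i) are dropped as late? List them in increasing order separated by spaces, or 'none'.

i=0 t=0 v=6: → [0,4); WM=-2
i=1 t=8 v=3: → [8,12); WM=6
i=2 t=4 v=5: → [4,8); WM=6
i=3 t=10 v=1: → [8,14); WM=8
i=4 t=15 v=6: → [15,19); WM=13
i=5 t=16 v=8: → [15,20); WM=14
i=6 t=16 v=9: → [15,20); WM=14
i=7 t=11 v=7: DROP (t<14-2); WM=14
i=8 t=14 v=6: → [14,20); WM=14
i=9 t=19 v=8: → [14,23); WM=17
i=10 t=22 v=7: → [14,26); WM=20

7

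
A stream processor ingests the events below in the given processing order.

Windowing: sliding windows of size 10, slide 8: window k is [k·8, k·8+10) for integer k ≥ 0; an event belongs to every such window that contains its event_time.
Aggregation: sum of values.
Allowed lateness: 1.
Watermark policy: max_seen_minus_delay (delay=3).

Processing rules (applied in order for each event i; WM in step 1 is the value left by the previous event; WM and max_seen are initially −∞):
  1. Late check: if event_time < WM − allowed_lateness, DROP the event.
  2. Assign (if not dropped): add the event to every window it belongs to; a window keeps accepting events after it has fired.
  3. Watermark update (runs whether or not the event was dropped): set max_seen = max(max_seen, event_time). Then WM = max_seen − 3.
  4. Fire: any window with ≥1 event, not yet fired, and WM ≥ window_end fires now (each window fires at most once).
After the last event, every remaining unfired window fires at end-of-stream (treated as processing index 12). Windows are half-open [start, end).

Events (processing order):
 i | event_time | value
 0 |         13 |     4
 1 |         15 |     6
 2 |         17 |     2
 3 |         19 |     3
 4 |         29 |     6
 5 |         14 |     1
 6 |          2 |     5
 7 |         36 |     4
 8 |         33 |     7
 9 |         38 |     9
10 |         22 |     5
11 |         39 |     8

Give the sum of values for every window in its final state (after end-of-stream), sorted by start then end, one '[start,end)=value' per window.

i=0 t=13 v=4: → [8,18); WM=10
i=1 t=15 v=6: → [8,18); WM=12
i=2 t=17 v=2: → [16,26),[8,18); WM=14
i=3 t=19 v=3: → [16,26); WM=16
i=4 t=29 v=6: → [24,34); WM=26; [8,18) fires=12 [16,26) fires=5
i=5 t=14 v=1: DROP (t<26-1); WM=26
i=6 t=2 v=5: DROP (t<26-1); WM=26
i=7 t=36 v=4: → [32,42); WM=33
i=8 t=33 v=7: → [32,42),[24,34); WM=33
i=9 t=38 v=9: → [32,42); WM=35; [24,34) fires=13
i=10 t=22 v=5: DROP (t<35-1); WM=35
i=11 t=39 v=8: → [32,42); WM=36

[8,18)=12 [16,26)=5 [24,34)=13 [32,42)=28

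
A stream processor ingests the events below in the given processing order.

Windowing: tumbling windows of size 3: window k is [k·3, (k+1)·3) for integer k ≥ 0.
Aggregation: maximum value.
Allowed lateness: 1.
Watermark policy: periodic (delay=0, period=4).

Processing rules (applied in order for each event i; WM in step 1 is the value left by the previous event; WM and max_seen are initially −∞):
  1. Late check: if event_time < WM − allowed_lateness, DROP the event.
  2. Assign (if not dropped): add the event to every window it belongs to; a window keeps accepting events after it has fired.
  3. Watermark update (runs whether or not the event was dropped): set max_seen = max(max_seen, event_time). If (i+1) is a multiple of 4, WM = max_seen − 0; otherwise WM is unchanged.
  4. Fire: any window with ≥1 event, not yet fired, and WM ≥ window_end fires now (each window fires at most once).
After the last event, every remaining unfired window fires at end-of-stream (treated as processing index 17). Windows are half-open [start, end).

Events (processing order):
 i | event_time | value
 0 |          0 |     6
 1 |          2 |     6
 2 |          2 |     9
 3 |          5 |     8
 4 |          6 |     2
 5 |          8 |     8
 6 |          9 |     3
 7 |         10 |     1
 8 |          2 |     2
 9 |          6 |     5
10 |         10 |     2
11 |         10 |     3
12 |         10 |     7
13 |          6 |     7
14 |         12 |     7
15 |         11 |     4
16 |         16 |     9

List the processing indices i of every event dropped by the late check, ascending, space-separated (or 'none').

8 9 13

i=0 t=0 v=6: → [0,3); WM=−∞
i=1 t=2 v=6: → [0,3); WM=−∞
i=2 t=2 v=9: → [0,3); WM=−∞
i=3 t=5 v=8: → [3,6); WM=5; [0,3) fires=9
i=4 t=6 v=2: → [6,9); WM=5
i=5 t=8 v=8: → [6,9); WM=5
i=6 t=9 v=3: → [9,12); WM=5
i=7 t=10 v=1: → [9,12); WM=10; [3,6) fires=8 [6,9) fires=8
i=8 t=2 v=2: DROP (t<10-1); WM=10
i=9 t=6 v=5: DROP (t<10-1); WM=10
i=10 t=10 v=2: → [9,12); WM=10
i=11 t=10 v=3: → [9,12); WM=10
i=12 t=10 v=7: → [9,12); WM=10
i=13 t=6 v=7: DROP (t<10-1); WM=10
i=14 t=12 v=7: → [12,15); WM=10
i=15 t=11 v=4: → [9,12); WM=12; [9,12) fires=7
i=16 t=16 v=9: → [15,18); WM=12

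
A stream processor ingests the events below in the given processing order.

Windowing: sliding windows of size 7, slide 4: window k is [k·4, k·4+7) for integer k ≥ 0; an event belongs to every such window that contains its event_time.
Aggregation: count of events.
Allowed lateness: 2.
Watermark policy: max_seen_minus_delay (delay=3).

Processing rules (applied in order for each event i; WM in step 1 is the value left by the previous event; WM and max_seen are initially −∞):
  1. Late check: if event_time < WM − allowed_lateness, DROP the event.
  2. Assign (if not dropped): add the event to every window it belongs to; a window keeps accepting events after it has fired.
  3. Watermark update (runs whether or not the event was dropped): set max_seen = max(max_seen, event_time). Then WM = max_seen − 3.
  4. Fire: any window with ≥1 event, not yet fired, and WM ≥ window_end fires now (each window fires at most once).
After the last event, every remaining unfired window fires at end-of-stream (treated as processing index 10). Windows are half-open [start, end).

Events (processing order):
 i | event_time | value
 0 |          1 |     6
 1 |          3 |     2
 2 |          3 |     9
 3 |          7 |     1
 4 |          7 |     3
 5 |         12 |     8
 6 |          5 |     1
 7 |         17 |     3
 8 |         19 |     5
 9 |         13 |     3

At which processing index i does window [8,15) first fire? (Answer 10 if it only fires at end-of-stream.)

i=0 t=1 v=6: → [0,7); WM=-2
i=1 t=3 v=2: → [0,7); WM=0
i=2 t=3 v=9: → [0,7); WM=0
i=3 t=7 v=1: → [4,11); WM=4
i=4 t=7 v=3: → [4,11); WM=4
i=5 t=12 v=8: → [12,19),[8,15); WM=9; [0,7) fires=3
i=6 t=5 v=1: DROP (t<9-2); WM=9
i=7 t=17 v=3: → [16,23),[12,19); WM=14; [4,11) fires=2
i=8 t=19 v=5: → [16,23); WM=16; [8,15) fires=1
i=9 t=13 v=3: DROP (t<16-2); WM=16

8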